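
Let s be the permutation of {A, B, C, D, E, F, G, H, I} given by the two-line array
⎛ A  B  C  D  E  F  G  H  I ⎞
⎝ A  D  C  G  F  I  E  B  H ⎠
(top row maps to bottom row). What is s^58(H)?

D

Tracing H → B → … returns to H after 7 steps, so H lies in a 7-cycle (B, D, G, E, F, I, H).
On a 7-cycle, s^7 is the identity, so s^58 = s^2 there (58 ≡ 2 mod 7).
Stepping 2 places around the cycle: H → B → D.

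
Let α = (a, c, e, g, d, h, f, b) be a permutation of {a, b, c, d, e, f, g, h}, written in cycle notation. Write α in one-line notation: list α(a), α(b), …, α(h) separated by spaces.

c a e h g b d f

Image by image: a↦c, b↦a, c↦e, d↦h, e↦g, f↦b, g↦d, h↦f.
So the one-line form is c a e h g b d f.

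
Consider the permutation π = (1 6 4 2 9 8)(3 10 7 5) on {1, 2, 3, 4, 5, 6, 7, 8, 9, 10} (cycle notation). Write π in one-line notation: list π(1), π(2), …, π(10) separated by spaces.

6 9 10 2 3 4 5 1 8 7

Image by image: 1↦6, 2↦9, 3↦10, 4↦2, 5↦3, 6↦4, 7↦5, 8↦1, 9↦8, 10↦7.
Listing these in domain order gives 6 9 10 2 3 4 5 1 8 7.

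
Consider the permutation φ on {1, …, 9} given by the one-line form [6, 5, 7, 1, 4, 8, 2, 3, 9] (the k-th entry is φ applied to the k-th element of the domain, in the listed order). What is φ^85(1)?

2

Tracing 1 → 6 → … returns to 1 after 8 steps, so 1 lies in an 8-cycle (1 6 8 3 7 2 5 4).
Since the cycle has length 8, φ^85 acts on it the same as φ^5 (85 mod 8 = 5).
Stepping 5 places around the cycle: 1 → 6 → 8 → 3 → 7 → 2.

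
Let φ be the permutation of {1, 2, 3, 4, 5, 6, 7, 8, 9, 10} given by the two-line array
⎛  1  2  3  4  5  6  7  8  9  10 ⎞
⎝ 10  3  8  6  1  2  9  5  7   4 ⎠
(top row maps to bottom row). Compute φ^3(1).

6

Tracing 1 → 10 → … returns to 1 after 8 steps, so 1 lies in an 8-cycle (1 10 4 6 2 3 8 5).
Stepping 3 places around the cycle: 1 → 10 → 4 → 6.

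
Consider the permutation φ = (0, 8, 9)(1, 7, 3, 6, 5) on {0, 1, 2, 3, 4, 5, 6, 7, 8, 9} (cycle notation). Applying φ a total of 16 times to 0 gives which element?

0 lies in the 3-cycle (0, 8, 9).
Powers repeat with period 3 on this cycle, and 16 mod 3 = 1, so φ^16(0) = φ^1(0).
Stepping 1 place around the cycle: 0 → 8.

8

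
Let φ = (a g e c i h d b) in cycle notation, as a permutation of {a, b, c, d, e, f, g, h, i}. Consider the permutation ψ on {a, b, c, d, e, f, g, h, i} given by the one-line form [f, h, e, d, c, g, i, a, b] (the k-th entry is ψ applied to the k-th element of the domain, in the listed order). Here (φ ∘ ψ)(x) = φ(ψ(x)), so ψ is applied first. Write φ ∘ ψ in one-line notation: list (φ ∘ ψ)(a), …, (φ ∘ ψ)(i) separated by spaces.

f d c b i e h g a

(φ ∘ ψ)(x) = φ(ψ(x)). Computing each image: φ(ψ(a)) = φ(f) = f, φ(ψ(b)) = φ(h) = d, φ(ψ(c)) = φ(e) = c, φ(ψ(d)) = φ(d) = b, φ(ψ(e)) = φ(c) = i, φ(ψ(f)) = φ(g) = e, φ(ψ(g)) = φ(i) = h, φ(ψ(h)) = φ(a) = g, φ(ψ(i)) = φ(b) = a.
Hence φ ∘ ψ = [f d c b i e h g a].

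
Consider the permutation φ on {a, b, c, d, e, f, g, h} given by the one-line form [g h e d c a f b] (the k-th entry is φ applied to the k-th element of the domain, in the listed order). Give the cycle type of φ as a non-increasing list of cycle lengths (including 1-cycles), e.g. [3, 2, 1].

The disjoint cycles are (a g f)(b h)(c e)(d), with lengths 3, 2, 2, 1 in non-increasing order.

[3, 2, 2, 1]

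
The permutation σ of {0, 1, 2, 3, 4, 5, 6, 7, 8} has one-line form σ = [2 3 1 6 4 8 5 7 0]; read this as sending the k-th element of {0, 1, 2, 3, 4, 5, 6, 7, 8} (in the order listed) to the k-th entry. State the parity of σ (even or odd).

In disjoint-cycle form the cycle lengths are 7, 1, 1.
A cycle is odd iff its length is even; σ has 0 even-length cycles, so sgn(σ) = (−1)^0 and σ is even.

even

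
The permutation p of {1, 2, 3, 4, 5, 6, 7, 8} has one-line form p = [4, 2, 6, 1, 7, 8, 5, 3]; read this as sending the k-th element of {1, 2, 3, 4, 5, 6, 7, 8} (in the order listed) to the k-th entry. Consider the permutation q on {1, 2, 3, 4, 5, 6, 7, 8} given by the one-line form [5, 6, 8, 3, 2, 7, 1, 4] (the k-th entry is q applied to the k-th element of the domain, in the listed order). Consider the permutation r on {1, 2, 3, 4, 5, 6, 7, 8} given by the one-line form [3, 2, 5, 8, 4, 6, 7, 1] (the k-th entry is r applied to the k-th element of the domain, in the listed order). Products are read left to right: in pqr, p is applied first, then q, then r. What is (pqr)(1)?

Apply the permutations in order: p(1) = 4, then q(4) = 3, then r(3) = 5. So (pqr)(1) = 5.

5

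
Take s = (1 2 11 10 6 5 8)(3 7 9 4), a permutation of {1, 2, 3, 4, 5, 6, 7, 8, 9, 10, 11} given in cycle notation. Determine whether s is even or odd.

odd

The cycle lengths are 7, 4.
A cycle of length ℓ contributes ℓ−1 transpositions, so s is a product of 6 + 3 = 9 transpositions — odd.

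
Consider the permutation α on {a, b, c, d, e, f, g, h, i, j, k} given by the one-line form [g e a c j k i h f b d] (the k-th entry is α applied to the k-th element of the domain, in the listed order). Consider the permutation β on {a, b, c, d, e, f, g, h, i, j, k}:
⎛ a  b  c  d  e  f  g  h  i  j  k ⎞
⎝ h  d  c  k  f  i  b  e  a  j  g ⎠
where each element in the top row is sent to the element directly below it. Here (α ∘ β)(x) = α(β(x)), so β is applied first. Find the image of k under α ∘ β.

i

First apply β: β(k) = g, then α(g) = i. Thus (α ∘ β)(k) = i.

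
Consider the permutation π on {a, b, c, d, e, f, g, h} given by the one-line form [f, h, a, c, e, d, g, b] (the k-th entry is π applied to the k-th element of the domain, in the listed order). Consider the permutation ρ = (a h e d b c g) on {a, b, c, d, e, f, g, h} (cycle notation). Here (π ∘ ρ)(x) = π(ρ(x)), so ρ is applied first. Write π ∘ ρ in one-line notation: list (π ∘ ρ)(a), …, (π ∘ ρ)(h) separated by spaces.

For each element, apply ρ then π: a → h → b; b → c → a; c → g → g; d → b → h; e → d → c; f → f → d; g → a → f; h → e → e.
So π ∘ ρ in one-line form is b a g h c d f e.

b a g h c d f e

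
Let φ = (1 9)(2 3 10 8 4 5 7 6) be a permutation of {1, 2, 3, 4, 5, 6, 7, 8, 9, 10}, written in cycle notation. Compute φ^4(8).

6

8 lies in the 8-cycle (2 3 10 8 4 5 7 6).
Stepping 4 places around the cycle: 8 → 4 → 5 → 7 → 6.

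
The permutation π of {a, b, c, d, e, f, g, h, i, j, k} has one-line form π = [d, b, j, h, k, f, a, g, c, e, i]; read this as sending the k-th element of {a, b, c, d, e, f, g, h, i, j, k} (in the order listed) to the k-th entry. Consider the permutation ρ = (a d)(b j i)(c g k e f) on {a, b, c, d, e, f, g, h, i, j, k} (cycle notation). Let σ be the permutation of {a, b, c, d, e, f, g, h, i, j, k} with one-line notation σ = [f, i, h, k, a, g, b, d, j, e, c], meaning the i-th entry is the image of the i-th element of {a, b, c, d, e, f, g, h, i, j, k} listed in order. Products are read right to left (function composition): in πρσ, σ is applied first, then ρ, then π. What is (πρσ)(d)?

k

(πρσ)(d) = π(ρ(σ(d))). σ(d) = k, then ρ(k) = e, then π(e) = k, so the result is k.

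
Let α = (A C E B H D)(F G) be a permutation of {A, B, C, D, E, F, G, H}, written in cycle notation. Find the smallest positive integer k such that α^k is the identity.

The disjoint cycles have lengths 6, 2.
The order of α is the least common multiple of its cycle lengths: lcm(6, 2) = 6.

6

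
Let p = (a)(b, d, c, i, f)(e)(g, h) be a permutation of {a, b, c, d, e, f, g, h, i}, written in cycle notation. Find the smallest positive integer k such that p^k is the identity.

The cycle type of p is (5, 2, 1, 1).
The order of p is the least common multiple of its cycle lengths: lcm(5, 2) = 10.

10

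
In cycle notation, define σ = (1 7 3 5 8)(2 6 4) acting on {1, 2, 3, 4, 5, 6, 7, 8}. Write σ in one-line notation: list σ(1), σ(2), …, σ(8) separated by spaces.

7 6 5 2 8 4 3 1

Each element maps to the next entry in its cycle (wrapping to the front): 1↦7, 2↦6, 3↦5, 4↦2, 5↦8, 6↦4, 7↦3, 8↦1.
Listing these in domain order gives 7 6 5 2 8 4 3 1.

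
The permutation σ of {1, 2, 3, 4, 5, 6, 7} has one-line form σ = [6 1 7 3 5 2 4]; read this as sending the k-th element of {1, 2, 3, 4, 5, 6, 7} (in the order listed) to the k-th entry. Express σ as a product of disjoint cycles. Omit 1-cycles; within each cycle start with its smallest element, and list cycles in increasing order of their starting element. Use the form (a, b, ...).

From 1: 1 → 6 → 2 → 1, closing the cycle (1, 6, 2).
Continuing from each remaining unvisited element yields (1, 6, 2)(3, 7, 4).

(1, 6, 2)(3, 7, 4)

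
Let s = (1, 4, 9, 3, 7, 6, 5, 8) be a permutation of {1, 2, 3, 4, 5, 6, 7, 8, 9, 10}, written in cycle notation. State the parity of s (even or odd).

odd

The cycle lengths are 8, 1, 1.
A cycle of length ℓ contributes ℓ−1 transpositions, so s is a product of 7 transpositions — odd.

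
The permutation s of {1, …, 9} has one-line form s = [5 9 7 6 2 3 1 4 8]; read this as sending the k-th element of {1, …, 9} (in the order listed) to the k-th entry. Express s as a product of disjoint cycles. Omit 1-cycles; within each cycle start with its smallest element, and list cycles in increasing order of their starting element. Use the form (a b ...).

(1 5 2 9 8 4 6 3 7)

Start at 1 and follow images: 1 → 5 → 2 → 9 → 8 → 4 → 6 → 3 → 7 → 1, giving the cycle (1 5 2 9 8 4 6 3 7).
Continuing from each remaining unvisited element yields (1 5 2 9 8 4 6 3 7).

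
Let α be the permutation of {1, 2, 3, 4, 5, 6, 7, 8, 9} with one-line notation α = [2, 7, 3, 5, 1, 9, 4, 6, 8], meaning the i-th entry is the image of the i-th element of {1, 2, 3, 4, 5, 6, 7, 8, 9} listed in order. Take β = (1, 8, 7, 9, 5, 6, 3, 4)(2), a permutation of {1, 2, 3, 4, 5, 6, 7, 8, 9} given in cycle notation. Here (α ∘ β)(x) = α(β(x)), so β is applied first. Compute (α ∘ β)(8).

4

(α ∘ β)(8) = α(β(8)). β(8) = 7, then α(7) = 4. So (α ∘ β)(8) = 4.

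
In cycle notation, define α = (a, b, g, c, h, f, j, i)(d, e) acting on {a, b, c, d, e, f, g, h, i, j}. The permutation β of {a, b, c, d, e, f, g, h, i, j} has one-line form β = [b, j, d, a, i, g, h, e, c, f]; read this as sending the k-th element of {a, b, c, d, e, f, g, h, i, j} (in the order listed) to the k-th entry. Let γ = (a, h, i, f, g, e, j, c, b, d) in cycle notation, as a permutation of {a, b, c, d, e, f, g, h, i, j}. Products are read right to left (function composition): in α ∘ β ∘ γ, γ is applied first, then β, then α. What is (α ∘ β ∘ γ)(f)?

Apply the permutations in order: γ(f) = g, then β(g) = h, then α(h) = f. So (α ∘ β ∘ γ)(f) = f.

f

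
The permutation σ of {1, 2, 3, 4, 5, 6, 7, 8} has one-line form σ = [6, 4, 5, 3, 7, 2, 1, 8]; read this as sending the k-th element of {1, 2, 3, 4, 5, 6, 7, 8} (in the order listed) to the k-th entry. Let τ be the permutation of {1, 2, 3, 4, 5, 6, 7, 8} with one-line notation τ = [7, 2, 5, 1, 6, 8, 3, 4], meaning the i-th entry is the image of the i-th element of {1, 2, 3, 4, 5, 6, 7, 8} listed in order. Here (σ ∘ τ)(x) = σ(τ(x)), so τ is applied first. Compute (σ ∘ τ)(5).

τ(5) = 6, then σ(6) = 2; composing gives (σ ∘ τ)(5) = 2.

2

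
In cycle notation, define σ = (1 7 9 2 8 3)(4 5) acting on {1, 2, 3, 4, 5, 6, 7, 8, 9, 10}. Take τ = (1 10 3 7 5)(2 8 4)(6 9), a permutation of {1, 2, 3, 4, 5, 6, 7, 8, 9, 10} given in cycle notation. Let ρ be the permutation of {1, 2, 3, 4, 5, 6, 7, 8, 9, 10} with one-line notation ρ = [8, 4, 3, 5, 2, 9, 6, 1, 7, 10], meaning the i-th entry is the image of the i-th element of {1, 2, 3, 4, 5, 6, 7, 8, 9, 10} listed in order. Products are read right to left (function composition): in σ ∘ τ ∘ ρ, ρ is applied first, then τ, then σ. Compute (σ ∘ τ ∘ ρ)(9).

4

Chase 9: ρ(9) = 7; τ(7) = 5; σ(5) = 4. Hence (σ ∘ τ ∘ ρ)(9) = 4.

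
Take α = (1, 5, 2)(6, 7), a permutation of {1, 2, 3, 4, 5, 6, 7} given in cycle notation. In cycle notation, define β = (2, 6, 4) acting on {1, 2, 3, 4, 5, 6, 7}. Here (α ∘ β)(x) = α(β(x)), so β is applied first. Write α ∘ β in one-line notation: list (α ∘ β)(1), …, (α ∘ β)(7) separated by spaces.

5 7 3 1 2 4 6

For each element, apply β then α: 1 → 1 → 5; 2 → 6 → 7; 3 → 3 → 3; 4 → 2 → 1; 5 → 5 → 2; 6 → 4 → 4; 7 → 7 → 6.
So α ∘ β in one-line form is 5 7 3 1 2 4 6.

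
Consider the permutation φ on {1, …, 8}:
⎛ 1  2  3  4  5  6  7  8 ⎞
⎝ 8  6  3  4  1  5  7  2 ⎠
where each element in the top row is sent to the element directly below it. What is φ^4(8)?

Tracing 8 → 2 → … returns to 8 after 5 steps, so 8 lies in a 5-cycle (1 8 2 6 5).
Advancing 4 steps from 8: 8 → 2 → 6 → 5 → 1.

1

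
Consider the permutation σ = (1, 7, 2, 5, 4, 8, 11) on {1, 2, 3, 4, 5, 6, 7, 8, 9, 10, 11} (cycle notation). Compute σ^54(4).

4 lies in the 7-cycle (1, 7, 2, 5, 4, 8, 11).
Since the cycle has length 7, σ^54 acts on it the same as σ^5 (54 mod 7 = 5).
Stepping 5 places around the cycle: 4 → 8 → 11 → 1 → 7 → 2.

2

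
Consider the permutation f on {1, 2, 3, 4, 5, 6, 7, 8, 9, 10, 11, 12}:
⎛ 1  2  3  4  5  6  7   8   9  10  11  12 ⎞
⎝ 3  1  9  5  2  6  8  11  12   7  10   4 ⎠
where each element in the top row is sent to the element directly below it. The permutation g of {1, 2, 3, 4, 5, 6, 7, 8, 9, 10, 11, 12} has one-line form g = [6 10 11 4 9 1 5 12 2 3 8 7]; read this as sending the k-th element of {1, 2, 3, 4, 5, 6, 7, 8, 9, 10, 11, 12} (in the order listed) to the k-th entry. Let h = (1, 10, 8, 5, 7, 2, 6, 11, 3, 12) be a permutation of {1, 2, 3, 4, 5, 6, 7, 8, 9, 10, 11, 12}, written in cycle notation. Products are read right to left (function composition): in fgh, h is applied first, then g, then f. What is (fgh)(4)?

Chase 4: h(4) = 4; g(4) = 4; f(4) = 5. Hence (fgh)(4) = 5.

5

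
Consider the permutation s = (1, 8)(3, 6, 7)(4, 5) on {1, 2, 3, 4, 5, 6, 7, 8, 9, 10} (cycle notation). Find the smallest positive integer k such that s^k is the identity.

6

The disjoint cycles have lengths 3, 2, 2, 1, 1, 1.
The order of s is the least common multiple of its cycle lengths: lcm(3, 2, 2) = 6.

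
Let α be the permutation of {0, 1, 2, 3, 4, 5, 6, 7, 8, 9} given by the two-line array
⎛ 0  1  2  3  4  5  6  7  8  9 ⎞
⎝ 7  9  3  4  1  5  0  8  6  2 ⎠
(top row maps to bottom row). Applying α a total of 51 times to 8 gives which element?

7

Tracing 8 → 6 → … returns to 8 after 4 steps, so 8 lies in a 4-cycle (0, 7, 8, 6).
Since the cycle has length 4, α^51 acts on it the same as α^3 (51 mod 4 = 3).
Advancing 3 steps from 8: 8 → 6 → 0 → 7.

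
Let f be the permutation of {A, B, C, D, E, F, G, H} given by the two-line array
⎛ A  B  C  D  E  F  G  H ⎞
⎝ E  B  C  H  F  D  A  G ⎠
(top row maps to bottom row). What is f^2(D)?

Tracing D → H → … returns to D after 6 steps, so D lies in a 6-cycle (A, E, F, D, H, G).
Stepping 2 places around the cycle: D → H → G.

G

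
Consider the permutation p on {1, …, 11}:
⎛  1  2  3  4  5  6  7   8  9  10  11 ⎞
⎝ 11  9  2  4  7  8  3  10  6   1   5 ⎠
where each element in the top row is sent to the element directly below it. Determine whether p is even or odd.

In disjoint-cycle form the cycle lengths are 10, 1.
A cycle of length ℓ contributes ℓ−1 transpositions, so p is a product of 9 transpositions — odd.

odd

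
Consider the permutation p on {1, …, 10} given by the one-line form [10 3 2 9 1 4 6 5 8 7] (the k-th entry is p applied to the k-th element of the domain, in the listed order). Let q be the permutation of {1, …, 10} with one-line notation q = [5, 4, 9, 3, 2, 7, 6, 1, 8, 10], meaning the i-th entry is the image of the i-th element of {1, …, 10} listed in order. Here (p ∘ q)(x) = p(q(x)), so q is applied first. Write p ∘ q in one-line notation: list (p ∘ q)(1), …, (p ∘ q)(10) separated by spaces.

1 9 8 2 3 6 4 10 5 7

Chase each element through q then p: 1 → 5 → 1; 2 → 4 → 9; 3 → 9 → 8; 4 → 3 → 2; 5 → 2 → 3; 6 → 7 → 6; 7 → 6 → 4; 8 → 1 → 10; 9 → 8 → 5; 10 → 10 → 7.
Collecting the images, p ∘ q = [1 9 8 2 3 6 4 10 5 7].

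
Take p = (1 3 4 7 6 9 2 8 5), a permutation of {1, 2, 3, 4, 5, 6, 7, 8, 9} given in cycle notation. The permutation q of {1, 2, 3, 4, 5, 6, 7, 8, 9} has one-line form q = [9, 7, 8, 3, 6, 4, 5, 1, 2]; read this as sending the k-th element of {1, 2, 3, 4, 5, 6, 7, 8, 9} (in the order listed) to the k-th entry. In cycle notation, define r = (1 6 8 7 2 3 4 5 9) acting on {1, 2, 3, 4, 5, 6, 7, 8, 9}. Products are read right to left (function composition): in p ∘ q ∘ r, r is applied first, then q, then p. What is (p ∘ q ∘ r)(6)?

Apply the permutations in order: r(6) = 8, then q(8) = 1, then p(1) = 3. So (p ∘ q ∘ r)(6) = 3.

3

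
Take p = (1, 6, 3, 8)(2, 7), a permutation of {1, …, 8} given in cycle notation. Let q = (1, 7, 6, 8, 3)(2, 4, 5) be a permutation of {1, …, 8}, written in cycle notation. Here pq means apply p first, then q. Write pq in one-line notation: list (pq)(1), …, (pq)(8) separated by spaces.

8 6 3 5 2 1 4 7

Chase each element through p then q: 1 → 6 → 8; 2 → 7 → 6; 3 → 8 → 3; 4 → 4 → 5; 5 → 5 → 2; 6 → 3 → 1; 7 → 2 → 4; 8 → 1 → 7.
Collecting the images, pq = [8 6 3 5 2 1 4 7].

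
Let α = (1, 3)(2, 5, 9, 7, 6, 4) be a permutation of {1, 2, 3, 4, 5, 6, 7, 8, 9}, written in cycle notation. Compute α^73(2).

2 lies in the 6-cycle (2, 5, 9, 7, 6, 4).
On a 6-cycle, α^6 is the identity, so α^73 = α^1 there (73 ≡ 1 mod 6).
Advancing 1 step from 2: 2 → 5.

5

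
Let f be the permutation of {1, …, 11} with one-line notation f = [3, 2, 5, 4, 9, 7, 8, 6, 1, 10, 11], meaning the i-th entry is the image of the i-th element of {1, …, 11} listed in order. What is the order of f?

Decomposing into disjoint cycles gives cycle lengths 4, 3, 1, 1, 1, 1.
Since disjoint cycles commute, ord(f) = lcm(4, 3) = 12.

12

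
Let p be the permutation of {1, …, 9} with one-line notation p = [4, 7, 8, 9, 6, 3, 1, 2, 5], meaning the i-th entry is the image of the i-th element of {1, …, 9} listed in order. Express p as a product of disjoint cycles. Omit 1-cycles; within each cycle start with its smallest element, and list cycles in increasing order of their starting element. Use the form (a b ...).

Start at 1 and follow images: 1 → 4 → 9 → 5 → 6 → 3 → 8 → 2 → 7 → 1, giving the cycle (1 4 9 5 6 3 8 2 7).
Continuing from each remaining unvisited element yields (1 4 9 5 6 3 8 2 7).

(1 4 9 5 6 3 8 2 7)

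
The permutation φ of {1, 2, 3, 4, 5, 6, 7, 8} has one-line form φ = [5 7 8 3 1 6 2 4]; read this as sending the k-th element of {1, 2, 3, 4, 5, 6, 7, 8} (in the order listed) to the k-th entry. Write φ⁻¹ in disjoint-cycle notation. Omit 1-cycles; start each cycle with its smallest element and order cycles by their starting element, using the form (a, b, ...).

The cycle decomposition of φ is (1, 5)(2, 7)(3, 8, 4).
Reversing each cycle (and rotating so the smallest element leads) gives φ⁻¹ = (1, 5)(2, 7)(3, 4, 8).

(1, 5)(2, 7)(3, 4, 8)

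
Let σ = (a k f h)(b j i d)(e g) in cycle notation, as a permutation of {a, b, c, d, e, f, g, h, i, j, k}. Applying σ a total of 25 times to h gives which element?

h lies in the 4-cycle (a k f h).
Since the cycle has length 4, σ^25 acts on it the same as σ^1 (25 mod 4 = 1).
Advancing 1 step from h: h → a.

a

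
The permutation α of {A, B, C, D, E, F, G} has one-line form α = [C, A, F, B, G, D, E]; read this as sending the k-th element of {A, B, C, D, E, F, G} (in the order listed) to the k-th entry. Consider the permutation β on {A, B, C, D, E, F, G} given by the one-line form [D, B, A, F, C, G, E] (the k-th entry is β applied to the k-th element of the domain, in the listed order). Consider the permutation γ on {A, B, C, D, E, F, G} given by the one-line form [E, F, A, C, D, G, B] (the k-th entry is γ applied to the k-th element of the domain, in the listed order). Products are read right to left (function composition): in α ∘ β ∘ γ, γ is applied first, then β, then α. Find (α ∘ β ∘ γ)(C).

Chase C: γ(C) = A; β(A) = D; α(D) = B. Hence (α ∘ β ∘ γ)(C) = B.

B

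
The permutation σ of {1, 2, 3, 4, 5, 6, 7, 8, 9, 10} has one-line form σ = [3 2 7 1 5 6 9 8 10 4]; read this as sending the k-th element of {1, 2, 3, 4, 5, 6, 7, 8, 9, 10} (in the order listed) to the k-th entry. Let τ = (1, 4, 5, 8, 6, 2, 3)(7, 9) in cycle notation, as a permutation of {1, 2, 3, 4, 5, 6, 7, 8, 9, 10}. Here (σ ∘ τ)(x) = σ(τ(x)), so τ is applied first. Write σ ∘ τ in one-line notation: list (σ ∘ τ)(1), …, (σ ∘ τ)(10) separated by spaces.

For each element, apply τ then σ: 1 → 4 → 1; 2 → 3 → 7; 3 → 1 → 3; 4 → 5 → 5; 5 → 8 → 8; 6 → 2 → 2; 7 → 9 → 10; 8 → 6 → 6; 9 → 7 → 9; 10 → 10 → 4.
So σ ∘ τ in one-line form is 1 7 3 5 8 2 10 6 9 4.

1 7 3 5 8 2 10 6 9 4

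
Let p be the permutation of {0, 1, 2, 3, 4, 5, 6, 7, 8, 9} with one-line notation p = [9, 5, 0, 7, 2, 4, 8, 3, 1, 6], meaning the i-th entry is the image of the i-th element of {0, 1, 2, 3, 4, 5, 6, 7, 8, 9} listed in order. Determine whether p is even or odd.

In disjoint-cycle form the cycle lengths are 8, 2.
A cycle of length ℓ contributes ℓ−1 transpositions, so p is a product of 7 + 1 = 8 transpositions — even.

even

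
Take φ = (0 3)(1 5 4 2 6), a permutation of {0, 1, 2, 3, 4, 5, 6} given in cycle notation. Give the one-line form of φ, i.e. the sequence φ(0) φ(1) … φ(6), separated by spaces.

3 5 6 0 2 4 1

Reading each image from the cycles: 0→3, 1→5, 2→6, 3→0, 4→2, 5→4, 6→1.
So the one-line form is 3 5 6 0 2 4 1.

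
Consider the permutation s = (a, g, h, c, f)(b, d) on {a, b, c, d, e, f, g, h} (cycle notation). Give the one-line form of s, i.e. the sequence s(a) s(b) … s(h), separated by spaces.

Reading each image from the cycles: a→g, b→d, c→f, d→b, e→e, f→a, g→h, h→c.
So the one-line form is g d f b e a h c.

g d f b e a h c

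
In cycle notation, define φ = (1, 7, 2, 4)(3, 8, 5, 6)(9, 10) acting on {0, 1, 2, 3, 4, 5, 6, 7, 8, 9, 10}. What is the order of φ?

The disjoint cycles have lengths 4, 4, 2, 1.
The order is lcm(4, 4, 2) = 4.

4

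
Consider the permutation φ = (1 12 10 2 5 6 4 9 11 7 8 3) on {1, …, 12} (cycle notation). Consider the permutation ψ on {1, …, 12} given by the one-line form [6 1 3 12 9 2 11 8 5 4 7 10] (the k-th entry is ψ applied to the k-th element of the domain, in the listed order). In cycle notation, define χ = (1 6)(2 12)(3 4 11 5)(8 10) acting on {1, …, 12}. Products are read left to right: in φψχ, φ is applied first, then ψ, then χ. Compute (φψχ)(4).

(φψχ)(4) = χ(ψ(φ(4))). φ(4) = 9, then ψ(9) = 5, then χ(5) = 3, so the result is 3.

3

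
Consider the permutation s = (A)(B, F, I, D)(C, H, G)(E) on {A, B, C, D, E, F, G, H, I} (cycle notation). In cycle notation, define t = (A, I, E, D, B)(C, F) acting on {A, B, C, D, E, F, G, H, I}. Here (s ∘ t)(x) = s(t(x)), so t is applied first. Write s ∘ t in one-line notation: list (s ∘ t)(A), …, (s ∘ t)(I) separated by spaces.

D A I F B H C G E

(s ∘ t)(x) = s(t(x)). Computing each image: s(t(A)) = s(I) = D, s(t(B)) = s(A) = A, s(t(C)) = s(F) = I, s(t(D)) = s(B) = F, s(t(E)) = s(D) = B, s(t(F)) = s(C) = H, s(t(G)) = s(G) = C, s(t(H)) = s(H) = G, s(t(I)) = s(E) = E.
Hence s ∘ t = [D A I F B H C G E].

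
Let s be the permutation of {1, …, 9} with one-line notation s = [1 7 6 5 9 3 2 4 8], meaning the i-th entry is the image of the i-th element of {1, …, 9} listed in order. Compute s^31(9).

5

Tracing 9 → 8 → … returns to 9 after 4 steps, so 9 lies in a 4-cycle (4, 5, 9, 8).
Powers repeat with period 4 on this cycle, and 31 mod 4 = 3, so s^31(9) = s^3(9).
Stepping 3 places around the cycle: 9 → 8 → 4 → 5.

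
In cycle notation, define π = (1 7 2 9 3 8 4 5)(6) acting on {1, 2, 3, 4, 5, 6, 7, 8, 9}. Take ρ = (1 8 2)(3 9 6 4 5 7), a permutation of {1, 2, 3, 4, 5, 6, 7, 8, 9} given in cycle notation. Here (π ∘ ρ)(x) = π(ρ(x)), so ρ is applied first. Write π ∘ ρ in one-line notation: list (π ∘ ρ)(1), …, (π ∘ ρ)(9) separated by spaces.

Chase each element through ρ then π: 1 → 8 → 4; 2 → 1 → 7; 3 → 9 → 3; 4 → 5 → 1; 5 → 7 → 2; 6 → 4 → 5; 7 → 3 → 8; 8 → 2 → 9; 9 → 6 → 6.
So π ∘ ρ in one-line form is 4 7 3 1 2 5 8 9 6.

4 7 3 1 2 5 8 9 6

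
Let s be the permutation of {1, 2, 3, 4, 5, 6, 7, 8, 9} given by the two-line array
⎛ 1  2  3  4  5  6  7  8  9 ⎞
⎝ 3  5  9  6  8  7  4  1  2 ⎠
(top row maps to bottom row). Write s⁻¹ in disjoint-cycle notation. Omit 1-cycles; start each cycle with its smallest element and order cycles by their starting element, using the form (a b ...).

(1 8 5 2 9 3)(4 7 6)

First write s in disjoint cycles: (1 3 9 2 5 8)(4 6 7).
Reversing each cycle (and rotating so the smallest element leads) gives s⁻¹ = (1 8 5 2 9 3)(4 7 6).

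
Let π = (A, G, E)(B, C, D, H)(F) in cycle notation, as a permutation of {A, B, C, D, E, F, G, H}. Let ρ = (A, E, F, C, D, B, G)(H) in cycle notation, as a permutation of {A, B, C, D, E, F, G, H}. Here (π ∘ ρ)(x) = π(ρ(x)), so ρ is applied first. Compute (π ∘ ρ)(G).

ρ(G) = A, then π(A) = G; composing gives (π ∘ ρ)(G) = G.

G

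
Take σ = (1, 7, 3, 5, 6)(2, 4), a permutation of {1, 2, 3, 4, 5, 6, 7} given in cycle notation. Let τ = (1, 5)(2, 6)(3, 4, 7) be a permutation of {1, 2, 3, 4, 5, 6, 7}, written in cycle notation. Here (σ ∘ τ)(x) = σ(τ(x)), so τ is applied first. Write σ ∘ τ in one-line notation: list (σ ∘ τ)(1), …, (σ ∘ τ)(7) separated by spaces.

(σ ∘ τ)(x) = σ(τ(x)). Computing each image: σ(τ(1)) = σ(5) = 6, σ(τ(2)) = σ(6) = 1, σ(τ(3)) = σ(4) = 2, σ(τ(4)) = σ(7) = 3, σ(τ(5)) = σ(1) = 7, σ(τ(6)) = σ(2) = 4, σ(τ(7)) = σ(3) = 5.
Hence σ ∘ τ = [6 1 2 3 7 4 5].

6 1 2 3 7 4 5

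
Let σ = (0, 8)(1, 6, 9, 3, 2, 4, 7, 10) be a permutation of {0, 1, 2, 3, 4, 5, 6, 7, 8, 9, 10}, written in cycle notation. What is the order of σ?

The cycle type of σ is (8, 2, 1).
Since disjoint cycles commute, ord(σ) = lcm(8, 2) = 8.

8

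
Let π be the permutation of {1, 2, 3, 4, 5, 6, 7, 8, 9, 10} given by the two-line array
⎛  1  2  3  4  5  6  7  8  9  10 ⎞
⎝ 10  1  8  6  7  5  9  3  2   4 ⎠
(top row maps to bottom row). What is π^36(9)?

Tracing 9 → 2 → … returns to 9 after 8 steps, so 9 lies in an 8-cycle (1, 10, 4, 6, 5, 7, 9, 2).
Powers repeat with period 8 on this cycle, and 36 mod 8 = 4, so π^36(9) = π^4(9).
Advancing 4 steps from 9: 9 → 2 → 1 → 10 → 4.

4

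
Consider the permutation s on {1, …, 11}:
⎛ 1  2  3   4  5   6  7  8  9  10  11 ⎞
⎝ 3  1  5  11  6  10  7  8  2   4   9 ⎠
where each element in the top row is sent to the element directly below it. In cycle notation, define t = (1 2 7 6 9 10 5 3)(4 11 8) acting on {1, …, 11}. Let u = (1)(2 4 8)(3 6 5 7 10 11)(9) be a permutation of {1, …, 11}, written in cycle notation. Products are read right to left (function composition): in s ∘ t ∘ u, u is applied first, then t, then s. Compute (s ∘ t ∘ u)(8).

7

(s ∘ t ∘ u)(8) = s(t(u(8))). u(8) = 2, then t(2) = 7, then s(7) = 7, so the result is 7.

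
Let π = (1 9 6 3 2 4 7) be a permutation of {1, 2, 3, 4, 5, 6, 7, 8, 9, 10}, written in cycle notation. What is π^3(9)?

9 lies in the 7-cycle (1 9 6 3 2 4 7).
Advancing 3 steps from 9: 9 → 6 → 3 → 2.

2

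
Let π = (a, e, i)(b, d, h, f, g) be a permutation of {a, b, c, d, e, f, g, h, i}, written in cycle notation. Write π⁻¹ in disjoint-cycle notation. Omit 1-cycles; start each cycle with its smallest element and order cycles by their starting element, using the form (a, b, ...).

If π sends a → b within a cycle, π⁻¹ sends b → a; equivalently, reverse each cycle.
Reversing each cycle of π and rotating so the smallest element leads gives (a, i, e)(b, g, f, h, d).

(a, i, e)(b, g, f, h, d)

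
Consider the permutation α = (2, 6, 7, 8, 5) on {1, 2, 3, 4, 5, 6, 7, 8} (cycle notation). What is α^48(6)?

5

6 lies in the 5-cycle (2, 6, 7, 8, 5).
On a 5-cycle, α^5 is the identity, so α^48 = α^3 there (48 ≡ 3 mod 5).
Advancing 3 steps from 6: 6 → 7 → 8 → 5.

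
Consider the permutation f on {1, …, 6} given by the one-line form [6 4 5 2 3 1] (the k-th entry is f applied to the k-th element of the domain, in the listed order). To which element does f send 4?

2

4 is element number 4 of the domain, and entry number 4 of the one-line form is 2, so f(4) = 2.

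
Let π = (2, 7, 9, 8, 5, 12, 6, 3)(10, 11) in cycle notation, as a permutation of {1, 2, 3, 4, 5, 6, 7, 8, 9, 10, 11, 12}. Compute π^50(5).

6

5 lies in the 8-cycle (2, 7, 9, 8, 5, 12, 6, 3).
Since the cycle has length 8, π^50 acts on it the same as π^2 (50 mod 8 = 2).
Advancing 2 steps from 5: 5 → 12 → 6.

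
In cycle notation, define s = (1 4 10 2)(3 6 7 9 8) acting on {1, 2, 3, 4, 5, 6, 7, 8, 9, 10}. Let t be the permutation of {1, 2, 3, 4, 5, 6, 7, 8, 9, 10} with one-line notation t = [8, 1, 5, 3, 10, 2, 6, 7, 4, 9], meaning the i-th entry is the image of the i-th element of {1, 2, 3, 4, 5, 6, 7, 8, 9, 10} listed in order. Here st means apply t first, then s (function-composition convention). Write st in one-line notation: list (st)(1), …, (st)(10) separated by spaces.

For each element, apply t then s: 1 → 8 → 3; 2 → 1 → 4; 3 → 5 → 5; 4 → 3 → 6; 5 → 10 → 2; 6 → 2 → 1; 7 → 6 → 7; 8 → 7 → 9; 9 → 4 → 10; 10 → 9 → 8.
So st in one-line form is 3 4 5 6 2 1 7 9 10 8.

3 4 5 6 2 1 7 9 10 8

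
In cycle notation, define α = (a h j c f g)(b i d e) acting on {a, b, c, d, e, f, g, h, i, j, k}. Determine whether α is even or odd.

even

The cycle lengths are 6, 4, 1.
A cycle of length ℓ contributes ℓ−1 transpositions, so α is a product of 5 + 3 = 8 transpositions — even.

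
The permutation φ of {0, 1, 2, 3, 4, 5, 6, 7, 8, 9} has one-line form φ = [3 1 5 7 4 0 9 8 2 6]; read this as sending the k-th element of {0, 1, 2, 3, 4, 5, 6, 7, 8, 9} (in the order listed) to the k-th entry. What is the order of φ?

6

Writing φ as disjoint cycles, the cycle lengths are 6, 2, 1, 1.
The order of φ is the least common multiple of its cycle lengths: lcm(6, 2) = 6.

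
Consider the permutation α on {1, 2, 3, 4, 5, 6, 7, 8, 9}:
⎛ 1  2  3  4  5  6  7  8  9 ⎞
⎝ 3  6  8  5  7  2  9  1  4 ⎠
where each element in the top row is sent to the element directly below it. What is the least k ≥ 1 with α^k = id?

Decomposing into disjoint cycles gives cycle lengths 4, 3, 2.
The order of α is the least common multiple of its cycle lengths: lcm(4, 3, 2) = 12.

12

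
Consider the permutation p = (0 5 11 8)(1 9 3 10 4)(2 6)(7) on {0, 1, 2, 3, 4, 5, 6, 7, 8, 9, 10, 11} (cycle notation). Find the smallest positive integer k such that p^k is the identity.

The cycle type of p is (5, 4, 2, 1).
Since disjoint cycles commute, ord(p) = lcm(5, 4, 2) = 20.

20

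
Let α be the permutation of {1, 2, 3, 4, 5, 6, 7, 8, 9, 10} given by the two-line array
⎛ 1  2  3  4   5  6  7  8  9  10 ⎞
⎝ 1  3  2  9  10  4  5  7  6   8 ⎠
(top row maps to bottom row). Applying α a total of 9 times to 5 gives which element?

10

Tracing 5 → 10 → … returns to 5 after 4 steps, so 5 lies in a 4-cycle (5, 10, 8, 7).
Powers repeat with period 4 on this cycle, and 9 mod 4 = 1, so α^9(5) = α^1(5).
Stepping 1 place around the cycle: 5 → 10.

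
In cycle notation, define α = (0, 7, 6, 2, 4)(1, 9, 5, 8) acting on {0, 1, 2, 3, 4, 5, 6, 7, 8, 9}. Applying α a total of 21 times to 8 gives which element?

1

8 lies in the 4-cycle (1, 9, 5, 8).
On a 4-cycle, α^4 is the identity, so α^21 = α^1 there (21 ≡ 1 mod 4).
Advancing 1 step from 8: 8 → 1.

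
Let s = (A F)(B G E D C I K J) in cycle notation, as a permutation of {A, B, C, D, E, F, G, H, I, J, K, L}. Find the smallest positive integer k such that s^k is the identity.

The disjoint cycles have lengths 8, 2, 1, 1.
The order of s is the least common multiple of its cycle lengths: lcm(8, 2) = 8.

8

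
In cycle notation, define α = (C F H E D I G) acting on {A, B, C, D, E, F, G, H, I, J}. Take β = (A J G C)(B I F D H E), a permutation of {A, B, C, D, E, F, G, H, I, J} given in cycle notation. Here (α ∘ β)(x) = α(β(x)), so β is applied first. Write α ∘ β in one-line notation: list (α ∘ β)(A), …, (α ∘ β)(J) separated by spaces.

Chase each element through β then α: A → J → J; B → I → G; C → A → A; D → H → E; E → B → B; F → D → I; G → C → F; H → E → D; I → F → H; J → G → C.
So α ∘ β in one-line form is J G A E B I F D H C.

J G A E B I F D H C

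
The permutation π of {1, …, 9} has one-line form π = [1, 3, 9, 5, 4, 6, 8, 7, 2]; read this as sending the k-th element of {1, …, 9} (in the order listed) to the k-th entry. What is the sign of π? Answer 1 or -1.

1

In disjoint-cycle form the cycle lengths are 3, 2, 2, 1, 1.
A cycle is odd iff its length is even; π has 2 even-length cycles, so sgn(π) = (−1)^2 and π is even.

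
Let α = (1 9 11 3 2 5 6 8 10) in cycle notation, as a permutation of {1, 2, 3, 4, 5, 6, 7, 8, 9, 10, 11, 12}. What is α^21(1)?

3

1 lies in the 9-cycle (1 9 11 3 2 5 6 8 10).
Since the cycle has length 9, α^21 acts on it the same as α^3 (21 mod 9 = 3).
Advancing 3 steps from 1: 1 → 9 → 11 → 3.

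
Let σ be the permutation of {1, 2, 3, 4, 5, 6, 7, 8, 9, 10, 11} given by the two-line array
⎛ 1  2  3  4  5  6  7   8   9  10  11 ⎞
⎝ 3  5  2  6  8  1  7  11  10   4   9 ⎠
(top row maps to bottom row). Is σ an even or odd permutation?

In disjoint-cycle form the cycle lengths are 10, 1.
A cycle of length ℓ contributes ℓ−1 transpositions, so σ is a product of 9 transpositions — odd.

odd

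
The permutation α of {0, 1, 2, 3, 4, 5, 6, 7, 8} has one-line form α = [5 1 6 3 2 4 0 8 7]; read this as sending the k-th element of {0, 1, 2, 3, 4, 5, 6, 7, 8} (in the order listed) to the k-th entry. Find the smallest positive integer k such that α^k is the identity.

The disjoint-cycle form of α has cycle lengths 5, 2, 1, 1.
The order of α is the least common multiple of its cycle lengths: lcm(5, 2) = 10.

10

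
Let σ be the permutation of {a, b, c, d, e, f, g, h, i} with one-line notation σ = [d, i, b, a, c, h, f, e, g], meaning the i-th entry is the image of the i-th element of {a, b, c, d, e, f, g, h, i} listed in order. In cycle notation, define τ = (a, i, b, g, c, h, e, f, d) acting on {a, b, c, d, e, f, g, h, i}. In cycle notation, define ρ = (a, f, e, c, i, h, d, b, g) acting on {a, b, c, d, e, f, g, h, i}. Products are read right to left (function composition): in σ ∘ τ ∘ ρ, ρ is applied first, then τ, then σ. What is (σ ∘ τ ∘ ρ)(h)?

Apply the permutations in order: ρ(h) = d, then τ(d) = a, then σ(a) = d. So (σ ∘ τ ∘ ρ)(h) = d.

d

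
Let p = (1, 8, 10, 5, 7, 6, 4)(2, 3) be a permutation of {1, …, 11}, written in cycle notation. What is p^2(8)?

8 lies in the 7-cycle (1, 8, 10, 5, 7, 6, 4).
Advancing 2 steps from 8: 8 → 10 → 5.

5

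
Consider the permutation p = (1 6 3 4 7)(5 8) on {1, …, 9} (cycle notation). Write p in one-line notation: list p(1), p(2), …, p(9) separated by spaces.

6 2 4 7 8 3 1 5 9

Image by image: 1→6, 2→2, 3→4, 4→7, 5→8, 6→3, 7→1, 8→5, 9→9.
Listing these in domain order gives 6 2 4 7 8 3 1 5 9.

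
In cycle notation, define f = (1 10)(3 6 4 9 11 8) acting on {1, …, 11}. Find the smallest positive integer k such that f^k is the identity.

The cycle type of f is (6, 2, 1, 1, 1).
The order of f is the least common multiple of its cycle lengths: lcm(6, 2) = 6.

6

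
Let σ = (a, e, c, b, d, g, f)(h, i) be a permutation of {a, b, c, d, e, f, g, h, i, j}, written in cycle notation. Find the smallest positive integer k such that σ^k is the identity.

14

The disjoint cycles have lengths 7, 2, 1.
The order of σ is the least common multiple of its cycle lengths: lcm(7, 2) = 14.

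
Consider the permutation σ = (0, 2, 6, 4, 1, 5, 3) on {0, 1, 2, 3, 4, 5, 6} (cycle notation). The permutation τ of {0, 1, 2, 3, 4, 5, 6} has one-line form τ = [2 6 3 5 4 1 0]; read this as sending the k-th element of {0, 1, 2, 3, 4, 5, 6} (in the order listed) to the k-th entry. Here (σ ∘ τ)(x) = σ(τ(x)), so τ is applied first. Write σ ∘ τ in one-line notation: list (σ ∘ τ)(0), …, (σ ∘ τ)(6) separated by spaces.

Chase each element through τ then σ: 0 → 2 → 6; 1 → 6 → 4; 2 → 3 → 0; 3 → 5 → 3; 4 → 4 → 1; 5 → 1 → 5; 6 → 0 → 2.
So σ ∘ τ in one-line form is 6 4 0 3 1 5 2.

6 4 0 3 1 5 2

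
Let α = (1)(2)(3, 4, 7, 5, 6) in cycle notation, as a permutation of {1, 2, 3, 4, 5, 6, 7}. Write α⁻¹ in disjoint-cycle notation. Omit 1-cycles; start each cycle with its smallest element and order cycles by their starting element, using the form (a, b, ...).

(3, 6, 5, 7, 4)

The inverse reverses each cycle.
Reversing each cycle of α and rotating so the smallest element leads gives (3, 6, 5, 7, 4).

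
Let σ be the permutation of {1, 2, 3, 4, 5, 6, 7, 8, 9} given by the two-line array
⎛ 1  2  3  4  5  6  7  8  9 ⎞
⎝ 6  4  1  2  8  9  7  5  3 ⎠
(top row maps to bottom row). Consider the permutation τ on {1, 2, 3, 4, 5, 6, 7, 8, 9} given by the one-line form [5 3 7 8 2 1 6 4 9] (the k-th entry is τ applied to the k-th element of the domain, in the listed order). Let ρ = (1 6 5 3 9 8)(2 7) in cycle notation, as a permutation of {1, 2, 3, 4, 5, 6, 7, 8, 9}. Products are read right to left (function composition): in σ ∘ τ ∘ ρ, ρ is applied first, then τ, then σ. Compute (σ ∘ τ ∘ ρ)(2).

9

Chase 2: ρ(2) = 7; τ(7) = 6; σ(6) = 9. Hence (σ ∘ τ ∘ ρ)(2) = 9.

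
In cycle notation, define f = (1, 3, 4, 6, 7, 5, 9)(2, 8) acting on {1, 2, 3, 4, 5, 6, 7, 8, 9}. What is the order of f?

The cycle type of f is (7, 2).
Since disjoint cycles commute, ord(f) = lcm(7, 2) = 14.

14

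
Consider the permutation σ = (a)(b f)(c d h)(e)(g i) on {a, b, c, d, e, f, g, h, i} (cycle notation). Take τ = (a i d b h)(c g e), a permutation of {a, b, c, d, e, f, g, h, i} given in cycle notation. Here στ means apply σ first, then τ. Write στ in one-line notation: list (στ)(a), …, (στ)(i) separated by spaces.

i f b a c h d g e

For each element, apply σ then τ: a → a → i; b → f → f; c → d → b; d → h → a; e → e → c; f → b → h; g → i → d; h → c → g; i → g → e.
Collecting the images, στ = [i f b a c h d g e].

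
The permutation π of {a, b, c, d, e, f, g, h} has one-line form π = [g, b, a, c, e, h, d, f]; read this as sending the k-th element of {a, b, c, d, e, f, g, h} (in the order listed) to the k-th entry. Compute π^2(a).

d

Tracing a → g → … returns to a after 4 steps, so a lies in a 4-cycle (a, g, d, c).
Advancing 2 steps from a: a → g → d.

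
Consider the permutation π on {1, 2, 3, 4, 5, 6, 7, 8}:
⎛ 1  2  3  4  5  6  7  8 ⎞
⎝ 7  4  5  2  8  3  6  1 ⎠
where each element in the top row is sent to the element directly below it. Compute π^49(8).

Tracing 8 → 1 → … returns to 8 after 6 steps, so 8 lies in a 6-cycle (1, 7, 6, 3, 5, 8).
On a 6-cycle, π^6 is the identity, so π^49 = π^1 there (49 ≡ 1 mod 6).
Advancing 1 step from 8: 8 → 1.

1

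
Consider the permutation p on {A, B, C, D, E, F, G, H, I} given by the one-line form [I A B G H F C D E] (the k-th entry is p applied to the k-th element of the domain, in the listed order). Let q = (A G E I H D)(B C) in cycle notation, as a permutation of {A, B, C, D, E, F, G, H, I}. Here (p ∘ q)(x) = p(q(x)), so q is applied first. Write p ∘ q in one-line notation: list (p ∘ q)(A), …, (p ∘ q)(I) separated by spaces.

C B A I E F H G D

Chase each element through q then p: A → G → C; B → C → B; C → B → A; D → A → I; E → I → E; F → F → F; G → E → H; H → D → G; I → H → D.
So p ∘ q in one-line form is C B A I E F H G D.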